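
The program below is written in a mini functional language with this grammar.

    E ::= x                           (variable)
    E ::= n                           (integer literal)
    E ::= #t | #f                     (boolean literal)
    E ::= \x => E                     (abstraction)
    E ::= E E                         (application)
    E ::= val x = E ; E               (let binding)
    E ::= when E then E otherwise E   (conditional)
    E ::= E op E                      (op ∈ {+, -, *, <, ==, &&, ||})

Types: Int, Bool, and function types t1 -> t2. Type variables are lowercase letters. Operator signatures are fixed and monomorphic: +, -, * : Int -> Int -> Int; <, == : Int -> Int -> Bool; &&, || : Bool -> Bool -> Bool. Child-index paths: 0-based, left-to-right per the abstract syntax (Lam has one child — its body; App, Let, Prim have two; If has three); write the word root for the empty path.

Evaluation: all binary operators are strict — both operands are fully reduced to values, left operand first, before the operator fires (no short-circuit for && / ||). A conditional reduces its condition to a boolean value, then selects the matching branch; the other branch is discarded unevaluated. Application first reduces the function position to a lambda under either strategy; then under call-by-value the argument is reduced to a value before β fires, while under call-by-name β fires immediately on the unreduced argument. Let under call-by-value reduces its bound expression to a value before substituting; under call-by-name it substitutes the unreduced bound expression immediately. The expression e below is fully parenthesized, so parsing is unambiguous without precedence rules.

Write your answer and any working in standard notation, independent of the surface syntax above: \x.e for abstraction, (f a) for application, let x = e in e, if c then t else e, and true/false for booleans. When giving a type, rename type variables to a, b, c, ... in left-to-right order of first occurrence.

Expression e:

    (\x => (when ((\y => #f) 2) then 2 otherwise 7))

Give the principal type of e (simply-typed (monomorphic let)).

Trace:
\y._ : b -> Bool
  unify b -> Bool ~ Int -> c
  unify b ~ Int
  unify Bool ~ c
_ _ : Bool
  unify Bool ~ Bool
  unify Int ~ Int
\x._ : a -> Int

Answer: a -> Int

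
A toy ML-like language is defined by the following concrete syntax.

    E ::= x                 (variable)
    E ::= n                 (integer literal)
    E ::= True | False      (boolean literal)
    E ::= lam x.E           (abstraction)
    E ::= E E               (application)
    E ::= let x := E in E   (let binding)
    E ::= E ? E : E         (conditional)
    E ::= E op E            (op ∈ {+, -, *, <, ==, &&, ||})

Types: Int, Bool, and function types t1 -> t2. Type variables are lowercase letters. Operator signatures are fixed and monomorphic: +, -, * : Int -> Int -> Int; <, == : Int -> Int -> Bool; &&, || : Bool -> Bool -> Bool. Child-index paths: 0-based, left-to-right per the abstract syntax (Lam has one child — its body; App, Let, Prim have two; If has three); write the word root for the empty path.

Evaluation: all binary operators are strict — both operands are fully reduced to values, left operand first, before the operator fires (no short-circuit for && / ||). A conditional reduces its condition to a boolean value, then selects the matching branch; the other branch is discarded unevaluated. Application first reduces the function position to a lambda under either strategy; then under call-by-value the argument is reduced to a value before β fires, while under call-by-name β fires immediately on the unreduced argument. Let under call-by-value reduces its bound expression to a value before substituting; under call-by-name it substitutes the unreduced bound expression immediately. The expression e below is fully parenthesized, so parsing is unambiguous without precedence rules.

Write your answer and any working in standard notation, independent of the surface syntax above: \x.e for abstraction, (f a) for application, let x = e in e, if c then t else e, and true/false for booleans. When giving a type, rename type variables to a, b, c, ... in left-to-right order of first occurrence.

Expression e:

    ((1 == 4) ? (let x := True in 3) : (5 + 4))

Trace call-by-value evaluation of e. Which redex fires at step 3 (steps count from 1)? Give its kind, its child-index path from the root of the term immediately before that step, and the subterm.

Working:
step 0: (if (1 == 4) then (let x = true in 3) else (5 + 4))
step 1: [delta@0] (if false then (let x = true in 3) else (5 + 4))
step 2: [if@root] (5 + 4)
step 3: [delta@root] 9

Answer: delta at root : (5 + 4)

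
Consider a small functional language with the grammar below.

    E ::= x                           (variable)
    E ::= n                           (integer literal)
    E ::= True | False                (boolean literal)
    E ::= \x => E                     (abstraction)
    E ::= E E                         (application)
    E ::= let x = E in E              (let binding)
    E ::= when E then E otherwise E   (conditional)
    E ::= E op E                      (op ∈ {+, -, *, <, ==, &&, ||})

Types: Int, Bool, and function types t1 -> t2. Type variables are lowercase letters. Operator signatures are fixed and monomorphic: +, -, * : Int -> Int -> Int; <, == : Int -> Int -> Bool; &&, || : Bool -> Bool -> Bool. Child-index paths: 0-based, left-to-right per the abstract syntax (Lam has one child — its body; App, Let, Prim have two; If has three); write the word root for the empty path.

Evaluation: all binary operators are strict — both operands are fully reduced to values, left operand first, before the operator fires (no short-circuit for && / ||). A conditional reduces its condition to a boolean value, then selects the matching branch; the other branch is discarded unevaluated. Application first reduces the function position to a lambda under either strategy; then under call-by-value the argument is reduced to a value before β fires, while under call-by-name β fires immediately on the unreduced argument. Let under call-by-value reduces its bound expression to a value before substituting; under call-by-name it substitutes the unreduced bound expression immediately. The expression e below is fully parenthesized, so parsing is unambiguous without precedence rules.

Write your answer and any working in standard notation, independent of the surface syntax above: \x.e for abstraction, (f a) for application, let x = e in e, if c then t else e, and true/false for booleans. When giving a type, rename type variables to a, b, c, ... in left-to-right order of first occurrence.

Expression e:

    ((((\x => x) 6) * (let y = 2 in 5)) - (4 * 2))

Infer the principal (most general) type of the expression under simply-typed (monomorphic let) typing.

Answer: Int

Working:
x : a
\x._ : a -> a
  unify a -> a ~ Int -> b
  unify a ~ Int
  unify Int ~ b
_ _ : Int
  unify Int ~ Int
let y : Int
  unify Int ~ Int
  unify Int ~ Int
  unify Int ~ Int
  unify Int ~ Int
  unify Int ~ Int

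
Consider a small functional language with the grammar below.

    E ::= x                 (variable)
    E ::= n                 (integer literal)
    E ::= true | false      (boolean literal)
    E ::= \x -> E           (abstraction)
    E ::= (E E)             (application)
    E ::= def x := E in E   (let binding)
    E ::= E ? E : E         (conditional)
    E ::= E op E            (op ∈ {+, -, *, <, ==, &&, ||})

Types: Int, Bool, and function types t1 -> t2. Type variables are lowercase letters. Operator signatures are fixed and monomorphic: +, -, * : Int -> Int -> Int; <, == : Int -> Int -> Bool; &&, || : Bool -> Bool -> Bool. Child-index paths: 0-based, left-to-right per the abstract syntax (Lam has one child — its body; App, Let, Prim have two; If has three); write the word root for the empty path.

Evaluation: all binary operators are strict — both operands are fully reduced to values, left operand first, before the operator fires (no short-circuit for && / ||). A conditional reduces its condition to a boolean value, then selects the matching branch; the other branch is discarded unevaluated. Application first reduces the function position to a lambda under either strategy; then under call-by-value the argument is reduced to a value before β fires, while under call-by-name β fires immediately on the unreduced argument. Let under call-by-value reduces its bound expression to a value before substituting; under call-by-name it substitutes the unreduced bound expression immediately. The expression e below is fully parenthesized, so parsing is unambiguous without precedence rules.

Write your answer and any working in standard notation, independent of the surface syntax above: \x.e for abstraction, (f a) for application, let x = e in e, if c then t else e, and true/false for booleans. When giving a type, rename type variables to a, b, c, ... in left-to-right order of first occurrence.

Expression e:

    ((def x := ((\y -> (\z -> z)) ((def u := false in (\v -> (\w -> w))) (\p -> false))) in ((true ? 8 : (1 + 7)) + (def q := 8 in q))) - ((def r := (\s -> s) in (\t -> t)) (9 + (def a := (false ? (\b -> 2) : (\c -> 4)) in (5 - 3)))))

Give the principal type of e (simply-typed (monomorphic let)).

Derivation:
z : b
\z._ : b -> b
\y._ : a -> b -> b
let u : Bool
w : d
\w._ : d -> d
\v._ : c -> d -> d
\p._ : e -> Bool
  unify c -> d -> d ~ (e -> Bool) -> f
  unify c ~ e -> Bool
  unify d -> d ~ f
_ _ : d -> d
  unify a -> b -> b ~ (d -> d) -> g
  unify a ~ d -> d
  unify b -> b ~ g
_ _ : b -> b
let x : b -> b
  unify Bool ~ Bool
  unify Int ~ Int
  unify Int ~ Int
  unify Int ~ Int
  unify Int ~ Int
let q : Int
q : Int
  unify Int ~ Int
  unify Int ~ Int
s : h
\s._ : h -> h
let r : h -> h
t : i
\t._ : i -> i
  unify Int ~ Int
  unify Bool ~ Bool
\b._ : j -> Int
\c._ : k -> Int
  unify j -> Int ~ k -> Int
  unify j ~ k
  unify Int ~ Int
let a : k -> Int
  unify Int ~ Int
  unify Int ~ Int
  unify Int ~ Int
  unify i -> i ~ Int -> l
  unify i ~ Int
  unify Int ~ l
_ _ : Int
  unify Int ~ Int

Answer: Int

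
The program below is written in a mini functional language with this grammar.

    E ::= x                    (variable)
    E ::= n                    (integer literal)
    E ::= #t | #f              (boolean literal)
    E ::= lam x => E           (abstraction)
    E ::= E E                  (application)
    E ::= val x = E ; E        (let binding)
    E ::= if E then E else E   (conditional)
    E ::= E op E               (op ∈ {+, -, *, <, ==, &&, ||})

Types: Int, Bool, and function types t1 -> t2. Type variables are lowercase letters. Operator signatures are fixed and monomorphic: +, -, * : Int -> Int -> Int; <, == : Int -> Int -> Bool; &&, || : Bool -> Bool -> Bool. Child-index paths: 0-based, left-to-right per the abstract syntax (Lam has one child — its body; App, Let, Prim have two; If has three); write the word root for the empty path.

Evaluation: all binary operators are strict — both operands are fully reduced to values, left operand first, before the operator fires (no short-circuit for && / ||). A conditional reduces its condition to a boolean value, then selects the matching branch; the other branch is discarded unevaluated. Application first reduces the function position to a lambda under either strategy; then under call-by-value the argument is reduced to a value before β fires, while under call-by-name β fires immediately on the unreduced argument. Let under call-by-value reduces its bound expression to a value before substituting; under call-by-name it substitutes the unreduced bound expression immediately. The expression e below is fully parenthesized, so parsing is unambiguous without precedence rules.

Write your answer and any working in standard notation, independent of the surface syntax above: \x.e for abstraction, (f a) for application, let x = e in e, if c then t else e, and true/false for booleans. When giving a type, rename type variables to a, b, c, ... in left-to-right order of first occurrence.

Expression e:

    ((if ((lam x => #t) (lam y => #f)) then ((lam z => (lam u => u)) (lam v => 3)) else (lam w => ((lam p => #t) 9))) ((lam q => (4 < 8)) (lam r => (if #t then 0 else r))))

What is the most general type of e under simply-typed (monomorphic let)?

Answer: Bool

Working:
\x._ : a -> Bool
\y._ : b -> Bool
  unify a -> Bool ~ (b -> Bool) -> c
  unify a ~ b -> Bool
  unify Bool ~ c
_ _ : Bool
  unify Bool ~ Bool
u : e
\u._ : e -> e
\z._ : d -> e -> e
\v._ : f -> Int
  unify d -> e -> e ~ (f -> Int) -> g
  unify d ~ f -> Int
  unify e -> e ~ g
_ _ : e -> e
\p._ : i -> Bool
  unify i -> Bool ~ Int -> j
  unify i ~ Int
  unify Bool ~ j
_ _ : Bool
\w._ : h -> Bool
  unify e -> e ~ h -> Bool
  unify e ~ h
  unify h ~ Bool
  unify Int ~ Int
  unify Int ~ Int
\q._ : k -> Bool
  unify Bool ~ Bool
r : l
  unify Int ~ l
\r._ : Int -> Int
  unify k -> Bool ~ (Int -> Int) -> m
  unify k ~ Int -> Int
  unify Bool ~ m
_ _ : Bool
  unify Bool -> Bool ~ Bool -> n
  unify Bool ~ Bool
  unify Bool ~ n
_ _ : Bool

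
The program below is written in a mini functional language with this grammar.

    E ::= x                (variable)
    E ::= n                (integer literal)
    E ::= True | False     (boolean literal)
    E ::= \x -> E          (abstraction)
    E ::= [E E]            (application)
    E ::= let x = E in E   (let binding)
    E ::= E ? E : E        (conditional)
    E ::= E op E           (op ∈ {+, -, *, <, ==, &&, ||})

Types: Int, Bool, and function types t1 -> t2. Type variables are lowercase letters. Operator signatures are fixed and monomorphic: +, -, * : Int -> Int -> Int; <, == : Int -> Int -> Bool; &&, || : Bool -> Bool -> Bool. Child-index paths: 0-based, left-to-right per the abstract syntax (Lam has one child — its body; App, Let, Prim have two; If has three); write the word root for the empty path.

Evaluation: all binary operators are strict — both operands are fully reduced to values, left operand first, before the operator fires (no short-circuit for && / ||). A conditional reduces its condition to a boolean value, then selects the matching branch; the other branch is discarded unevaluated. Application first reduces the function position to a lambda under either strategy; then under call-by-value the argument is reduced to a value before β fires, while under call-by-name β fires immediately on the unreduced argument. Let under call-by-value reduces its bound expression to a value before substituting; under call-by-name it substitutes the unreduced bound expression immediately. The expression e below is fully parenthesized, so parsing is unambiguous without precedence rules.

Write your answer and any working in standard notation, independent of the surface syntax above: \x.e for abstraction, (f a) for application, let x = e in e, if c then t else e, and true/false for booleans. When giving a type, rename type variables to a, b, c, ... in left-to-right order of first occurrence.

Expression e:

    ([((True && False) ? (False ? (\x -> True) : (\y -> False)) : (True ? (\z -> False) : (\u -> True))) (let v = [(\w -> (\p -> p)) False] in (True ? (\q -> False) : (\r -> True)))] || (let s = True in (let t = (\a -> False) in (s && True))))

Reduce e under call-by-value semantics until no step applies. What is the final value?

Answer: true

Trace:
step 0: (((if (true && false) then (if false then (\x.true) else (\y.false)) else (if true then (\z.false) else (\u.true))) (let v = ((\w.(\p.p)) false) in (if true then (\q.false) else (\r.true)))) || (let s = true in (let t = (\a.false) in (s && true))))
step 1: [delta@0.0.0] (((if false then (if false then (\x.true) else (\y.false)) else (if true then (\z.false) else (\u.true))) (let v = ((\w.(\p.p)) false) in (if true then (\q.false) else (\r.true)))) || (let s = true in (let t = (\a.false) in (s && true))))
step 2: [if@0.0] (((if true then (\z.false) else (\u.true)) (let v = ((\w.(\p.p)) false) in (if true then (\q.false) else (\r.true)))) || (let s = true in (let t = (\a.false) in (s && true))))
step 3: [if@0.0] (((\z.false) (let v = ((\w.(\p.p)) false) in (if true then (\q.false) else (\r.true)))) || (let s = true in (let t = (\a.false) in (s && true))))
step 4: [beta@0.1.0] (((\z.false) (let v = (\p.p) in (if true then (\q.false) else (\r.true)))) || (let s = true in (let t = (\a.false) in (s && true))))
step 5: [let@0.1] (((\z.false) (if true then (\q.false) else (\r.true))) || (let s = true in (let t = (\a.false) in (s && true))))
step 6: [if@0.1] (((\z.false) (\q.false)) || (let s = true in (let t = (\a.false) in (s && true))))
step 7: [beta@0] (false || (let s = true in (let t = (\a.false) in (s && true))))
step 8: [let@1] (false || (let t = (\a.false) in (true && true)))
step 9: [let@1] (false || (true && true))
step 10: [delta@1] (false || true)
step 11: [delta@root] true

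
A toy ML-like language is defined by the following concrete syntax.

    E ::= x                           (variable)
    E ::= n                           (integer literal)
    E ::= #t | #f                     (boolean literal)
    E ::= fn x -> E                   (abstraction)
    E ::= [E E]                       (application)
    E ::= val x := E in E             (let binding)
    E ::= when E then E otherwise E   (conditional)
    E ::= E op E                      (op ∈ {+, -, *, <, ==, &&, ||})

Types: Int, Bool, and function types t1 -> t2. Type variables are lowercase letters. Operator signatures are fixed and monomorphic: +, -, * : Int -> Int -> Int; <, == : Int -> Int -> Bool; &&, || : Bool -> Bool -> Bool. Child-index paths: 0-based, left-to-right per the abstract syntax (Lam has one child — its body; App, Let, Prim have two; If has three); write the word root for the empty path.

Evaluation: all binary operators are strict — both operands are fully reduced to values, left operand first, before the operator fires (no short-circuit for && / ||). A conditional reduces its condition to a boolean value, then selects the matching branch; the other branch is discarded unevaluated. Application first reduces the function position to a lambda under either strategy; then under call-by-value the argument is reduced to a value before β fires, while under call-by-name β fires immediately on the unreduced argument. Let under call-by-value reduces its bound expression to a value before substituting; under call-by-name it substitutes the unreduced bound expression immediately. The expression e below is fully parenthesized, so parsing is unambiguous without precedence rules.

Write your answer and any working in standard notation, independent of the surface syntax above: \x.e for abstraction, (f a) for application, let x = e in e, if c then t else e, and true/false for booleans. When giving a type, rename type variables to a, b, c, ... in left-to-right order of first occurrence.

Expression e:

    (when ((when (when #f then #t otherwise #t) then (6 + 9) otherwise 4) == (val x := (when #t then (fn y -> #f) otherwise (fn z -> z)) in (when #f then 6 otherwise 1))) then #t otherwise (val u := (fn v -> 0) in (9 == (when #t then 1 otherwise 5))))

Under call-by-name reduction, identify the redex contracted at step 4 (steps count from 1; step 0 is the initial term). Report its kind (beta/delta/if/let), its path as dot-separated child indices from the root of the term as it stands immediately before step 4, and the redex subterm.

Derivation:
step 0: (if ((if (if false then true else true) then (6 + 9) else 4) == (let x = (if true then (\y.false) else (\z.z)) in (if false then 6 else 1))) then true else (let u = (\v.0) in (9 == (if true then 1 else 5))))
step 1: [if@0.0.0] (if ((if true then (6 + 9) else 4) == (let x = (if true then (\y.false) else (\z.z)) in (if false then 6 else 1))) then true else (let u = (\v.0) in (9 == (if true then 1 else 5))))
step 2: [if@0.0] (if ((6 + 9) == (let x = (if true then (\y.false) else (\z.z)) in (if false then 6 else 1))) then true else (let u = (\v.0) in (9 == (if true then 1 else 5))))
step 3: [delta@0.0] (if (15 == (let x = (if true then (\y.false) else (\z.z)) in (if false then 6 else 1))) then true else (let u = (\v.0) in (9 == (if true then 1 else 5))))
step 4: [let@0.1] (if (15 == (if false then 6 else 1)) then true else (let u = (\v.0) in (9 == (if true then 1 else 5))))

Answer: let at 0.1 : (let x = (if true then (\y.false) else (\z.z)) in (if false then 6 else 1))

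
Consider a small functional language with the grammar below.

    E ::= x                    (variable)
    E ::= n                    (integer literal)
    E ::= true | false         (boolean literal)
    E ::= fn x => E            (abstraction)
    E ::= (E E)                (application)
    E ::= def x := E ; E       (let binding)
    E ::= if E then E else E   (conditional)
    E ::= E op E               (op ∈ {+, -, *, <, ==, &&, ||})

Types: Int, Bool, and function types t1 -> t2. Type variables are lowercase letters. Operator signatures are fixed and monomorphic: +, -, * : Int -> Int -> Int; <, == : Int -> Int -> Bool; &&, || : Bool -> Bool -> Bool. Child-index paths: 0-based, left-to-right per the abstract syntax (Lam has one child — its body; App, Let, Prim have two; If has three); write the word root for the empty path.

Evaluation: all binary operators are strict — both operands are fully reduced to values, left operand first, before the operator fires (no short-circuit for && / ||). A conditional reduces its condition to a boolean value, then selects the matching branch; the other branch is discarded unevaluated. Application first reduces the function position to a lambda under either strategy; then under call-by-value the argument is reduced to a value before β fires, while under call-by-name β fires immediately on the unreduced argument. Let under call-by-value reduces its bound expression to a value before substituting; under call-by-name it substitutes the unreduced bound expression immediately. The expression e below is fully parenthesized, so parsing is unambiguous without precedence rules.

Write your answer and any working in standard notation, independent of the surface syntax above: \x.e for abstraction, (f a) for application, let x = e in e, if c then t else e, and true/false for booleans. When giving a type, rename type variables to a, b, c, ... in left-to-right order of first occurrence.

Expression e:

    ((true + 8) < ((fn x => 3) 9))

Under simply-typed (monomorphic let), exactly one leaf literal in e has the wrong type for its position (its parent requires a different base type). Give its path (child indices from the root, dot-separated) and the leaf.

Derivation:
  unify Bool ~ Int
  FAIL: mismatch Bool ~ Int

Answer: 0.0 : true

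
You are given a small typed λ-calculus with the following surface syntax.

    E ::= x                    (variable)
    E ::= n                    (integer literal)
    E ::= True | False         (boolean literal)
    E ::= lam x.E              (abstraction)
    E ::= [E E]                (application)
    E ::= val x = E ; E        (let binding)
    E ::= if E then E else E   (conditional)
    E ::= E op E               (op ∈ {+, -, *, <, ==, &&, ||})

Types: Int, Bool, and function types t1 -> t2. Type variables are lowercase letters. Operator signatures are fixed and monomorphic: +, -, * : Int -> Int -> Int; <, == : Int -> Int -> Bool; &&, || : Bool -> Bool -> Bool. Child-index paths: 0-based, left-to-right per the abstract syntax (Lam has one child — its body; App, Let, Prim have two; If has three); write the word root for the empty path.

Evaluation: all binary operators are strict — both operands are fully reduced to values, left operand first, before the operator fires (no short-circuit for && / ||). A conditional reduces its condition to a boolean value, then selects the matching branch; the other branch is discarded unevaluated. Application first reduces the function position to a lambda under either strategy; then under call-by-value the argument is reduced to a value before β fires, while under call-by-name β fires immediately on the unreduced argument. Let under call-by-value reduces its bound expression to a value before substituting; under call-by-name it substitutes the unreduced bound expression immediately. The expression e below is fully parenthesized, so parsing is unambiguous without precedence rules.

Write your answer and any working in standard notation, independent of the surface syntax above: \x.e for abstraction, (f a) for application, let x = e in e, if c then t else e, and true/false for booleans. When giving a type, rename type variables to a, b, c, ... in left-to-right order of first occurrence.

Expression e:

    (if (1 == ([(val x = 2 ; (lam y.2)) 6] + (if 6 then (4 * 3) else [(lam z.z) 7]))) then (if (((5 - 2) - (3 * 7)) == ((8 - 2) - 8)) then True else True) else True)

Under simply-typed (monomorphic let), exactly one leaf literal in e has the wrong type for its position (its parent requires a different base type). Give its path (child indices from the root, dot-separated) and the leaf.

Answer: 0.1.1.0 : 6

Trace:
  unify Int ~ Int
let x : Int
\y._ : a -> Int
  unify a -> Int ~ Int -> b
  unify a ~ Int
  unify Int ~ b
_ _ : Int
  unify Int ~ Int
  unify Int ~ Bool
  FAIL: mismatch Int ~ Bool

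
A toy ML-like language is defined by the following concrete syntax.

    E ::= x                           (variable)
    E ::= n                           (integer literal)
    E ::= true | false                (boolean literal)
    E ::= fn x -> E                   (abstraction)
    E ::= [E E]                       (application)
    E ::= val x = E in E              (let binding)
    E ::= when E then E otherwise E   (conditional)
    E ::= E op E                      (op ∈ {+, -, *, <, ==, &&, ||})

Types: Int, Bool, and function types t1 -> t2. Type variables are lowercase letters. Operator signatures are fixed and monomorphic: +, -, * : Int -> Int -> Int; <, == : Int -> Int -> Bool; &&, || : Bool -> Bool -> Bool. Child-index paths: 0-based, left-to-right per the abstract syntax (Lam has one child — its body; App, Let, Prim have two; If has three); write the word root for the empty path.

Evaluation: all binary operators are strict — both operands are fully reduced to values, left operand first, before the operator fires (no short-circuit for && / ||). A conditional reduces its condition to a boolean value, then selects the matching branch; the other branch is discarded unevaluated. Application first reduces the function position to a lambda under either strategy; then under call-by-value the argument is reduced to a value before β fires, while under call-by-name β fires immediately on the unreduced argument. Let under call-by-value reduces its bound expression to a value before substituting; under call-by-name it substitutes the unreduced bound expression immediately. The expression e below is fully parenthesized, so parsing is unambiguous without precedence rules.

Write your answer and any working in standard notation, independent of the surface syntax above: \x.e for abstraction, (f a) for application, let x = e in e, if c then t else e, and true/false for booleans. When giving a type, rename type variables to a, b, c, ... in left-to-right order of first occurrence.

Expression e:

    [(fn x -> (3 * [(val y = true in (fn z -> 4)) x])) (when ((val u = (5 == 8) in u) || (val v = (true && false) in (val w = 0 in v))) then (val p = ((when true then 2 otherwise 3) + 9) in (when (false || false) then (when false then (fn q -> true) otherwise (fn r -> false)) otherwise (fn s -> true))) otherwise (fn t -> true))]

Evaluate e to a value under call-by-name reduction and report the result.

Answer: 12

Derivation:
step 0: ((\x.(3 * ((let y = true in (\z.4)) x))) (if ((let u = (5 == 8) in u) || (let v = (true && false) in (let w = 0 in v))) then (let p = ((if true then 2 else 3) + 9) in (if (false || false) then (if false then (\q.true) else (\r.false)) else (\s.true))) else (\t.true)))
step 1: [beta@root] (3 * ((let y = true in (\z.4)) (if ((let u = (5 == 8) in u) || (let v = (true && false) in (let w = 0 in v))) then (let p = ((if true then 2 else 3) + 9) in (if (false || false) then (if false then (\q.true) else (\r.false)) else (\s.true))) else (\t.true))))
step 2: [let@1.0] (3 * ((\z.4) (if ((let u = (5 == 8) in u) || (let v = (true && false) in (let w = 0 in v))) then (let p = ((if true then 2 else 3) + 9) in (if (false || false) then (if false then (\q.true) else (\r.false)) else (\s.true))) else (\t.true))))
step 3: [beta@1] (3 * 4)
step 4: [delta@root] 12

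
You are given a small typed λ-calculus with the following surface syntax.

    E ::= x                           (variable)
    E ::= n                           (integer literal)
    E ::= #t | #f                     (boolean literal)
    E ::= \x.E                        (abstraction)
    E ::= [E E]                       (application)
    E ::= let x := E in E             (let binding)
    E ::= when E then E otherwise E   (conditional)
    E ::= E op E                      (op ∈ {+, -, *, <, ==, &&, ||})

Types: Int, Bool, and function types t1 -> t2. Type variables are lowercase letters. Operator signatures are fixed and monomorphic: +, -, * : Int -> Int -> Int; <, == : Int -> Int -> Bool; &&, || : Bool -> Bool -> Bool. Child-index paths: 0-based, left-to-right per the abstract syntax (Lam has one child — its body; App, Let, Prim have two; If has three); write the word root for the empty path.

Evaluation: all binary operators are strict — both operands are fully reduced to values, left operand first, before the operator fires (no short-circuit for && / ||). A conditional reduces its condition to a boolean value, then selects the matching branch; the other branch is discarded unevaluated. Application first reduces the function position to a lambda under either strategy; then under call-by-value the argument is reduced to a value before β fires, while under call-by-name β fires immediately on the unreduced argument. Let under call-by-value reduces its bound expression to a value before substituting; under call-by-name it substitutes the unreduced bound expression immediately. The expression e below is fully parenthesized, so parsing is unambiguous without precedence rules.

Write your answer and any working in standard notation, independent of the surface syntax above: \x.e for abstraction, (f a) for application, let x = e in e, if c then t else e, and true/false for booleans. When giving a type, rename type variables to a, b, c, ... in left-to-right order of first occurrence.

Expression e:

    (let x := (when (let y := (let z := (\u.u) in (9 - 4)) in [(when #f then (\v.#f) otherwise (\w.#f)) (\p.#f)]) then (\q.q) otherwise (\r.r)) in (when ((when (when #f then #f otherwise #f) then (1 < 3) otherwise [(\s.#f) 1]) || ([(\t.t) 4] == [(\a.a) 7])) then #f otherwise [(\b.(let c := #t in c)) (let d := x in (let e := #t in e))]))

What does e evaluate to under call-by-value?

Trace:
step 0: (let x = (if (let y = (let z = (\u.u) in (9 - 4)) in ((if false then (\v.false) else (\w.false)) (\p.false))) then (\q.q) else (\r.r)) in (if ((if (if false then false else false) then (1 < 3) else ((\s.false) 1)) || (((\t.t) 4) == ((\a.a) 7))) then false else ((\b.(let c = true in c)) (let d = x in (let e = true in e)))))
step 1: [let@0.0.0] (let x = (if (let y = (9 - 4) in ((if false then (\v.false) else (\w.false)) (\p.false))) then (\q.q) else (\r.r)) in (if ((if (if false then false else false) then (1 < 3) else ((\s.false) 1)) || (((\t.t) 4) == ((\a.a) 7))) then false else ((\b.(let c = true in c)) (let d = x in (let e = true in e)))))
step 2: [delta@0.0.0] (let x = (if (let y = 5 in ((if false then (\v.false) else (\w.false)) (\p.false))) then (\q.q) else (\r.r)) in (if ((if (if false then false else false) then (1 < 3) else ((\s.false) 1)) || (((\t.t) 4) == ((\a.a) 7))) then false else ((\b.(let c = true in c)) (let d = x in (let e = true in e)))))
step 3: [let@0.0] (let x = (if ((if false then (\v.false) else (\w.false)) (\p.false)) then (\q.q) else (\r.r)) in (if ((if (if false then false else false) then (1 < 3) else ((\s.false) 1)) || (((\t.t) 4) == ((\a.a) 7))) then false else ((\b.(let c = true in c)) (let d = x in (let e = true in e)))))
step 4: [if@0.0.0] (let x = (if ((\w.false) (\p.false)) then (\q.q) else (\r.r)) in (if ((if (if false then false else false) then (1 < 3) else ((\s.false) 1)) || (((\t.t) 4) == ((\a.a) 7))) then false else ((\b.(let c = true in c)) (let d = x in (let e = true in e)))))
step 5: [beta@0.0] (let x = (if false then (\q.q) else (\r.r)) in (if ((if (if false then false else false) then (1 < 3) else ((\s.false) 1)) || (((\t.t) 4) == ((\a.a) 7))) then false else ((\b.(let c = true in c)) (let d = x in (let e = true in e)))))
step 6: [if@0] (let x = (\r.r) in (if ((if (if false then false else false) then (1 < 3) else ((\s.false) 1)) || (((\t.t) 4) == ((\a.a) 7))) then false else ((\b.(let c = true in c)) (let d = x in (let e = true in e)))))
step 7: [let@root] (if ((if (if false then false else false) then (1 < 3) else ((\s.false) 1)) || (((\t.t) 4) == ((\a.a) 7))) then false else ((\b.(let c = true in c)) (let d = (\r.r) in (let e = true in e))))
step 8: [if@0.0.0] (if ((if false then (1 < 3) else ((\s.false) 1)) || (((\t.t) 4) == ((\a.a) 7))) then false else ((\b.(let c = true in c)) (let d = (\r.r) in (let e = true in e))))
step 9: [if@0.0] (if (((\s.false) 1) || (((\t.t) 4) == ((\a.a) 7))) then false else ((\b.(let c = true in c)) (let d = (\r.r) in (let e = true in e))))
step 10: [beta@0.0] (if (false || (((\t.t) 4) == ((\a.a) 7))) then false else ((\b.(let c = true in c)) (let d = (\r.r) in (let e = true in e))))
step 11: [beta@0.1.0] (if (false || (4 == ((\a.a) 7))) then false else ((\b.(let c = true in c)) (let d = (\r.r) in (let e = true in e))))
step 12: [beta@0.1.1] (if (false || (4 == 7)) then false else ((\b.(let c = true in c)) (let d = (\r.r) in (let e = true in e))))
step 13: [delta@0.1] (if (false || false) then false else ((\b.(let c = true in c)) (let d = (\r.r) in (let e = true in e))))
step 14: [delta@0] (if false then false else ((\b.(let c = true in c)) (let d = (\r.r) in (let e = true in e))))
step 15: [if@root] ((\b.(let c = true in c)) (let d = (\r.r) in (let e = true in e)))
step 16: [let@1] ((\b.(let c = true in c)) (let e = true in e))
step 17: [let@1] ((\b.(let c = true in c)) true)
step 18: [beta@root] (let c = true in c)
step 19: [let@root] true

Answer: true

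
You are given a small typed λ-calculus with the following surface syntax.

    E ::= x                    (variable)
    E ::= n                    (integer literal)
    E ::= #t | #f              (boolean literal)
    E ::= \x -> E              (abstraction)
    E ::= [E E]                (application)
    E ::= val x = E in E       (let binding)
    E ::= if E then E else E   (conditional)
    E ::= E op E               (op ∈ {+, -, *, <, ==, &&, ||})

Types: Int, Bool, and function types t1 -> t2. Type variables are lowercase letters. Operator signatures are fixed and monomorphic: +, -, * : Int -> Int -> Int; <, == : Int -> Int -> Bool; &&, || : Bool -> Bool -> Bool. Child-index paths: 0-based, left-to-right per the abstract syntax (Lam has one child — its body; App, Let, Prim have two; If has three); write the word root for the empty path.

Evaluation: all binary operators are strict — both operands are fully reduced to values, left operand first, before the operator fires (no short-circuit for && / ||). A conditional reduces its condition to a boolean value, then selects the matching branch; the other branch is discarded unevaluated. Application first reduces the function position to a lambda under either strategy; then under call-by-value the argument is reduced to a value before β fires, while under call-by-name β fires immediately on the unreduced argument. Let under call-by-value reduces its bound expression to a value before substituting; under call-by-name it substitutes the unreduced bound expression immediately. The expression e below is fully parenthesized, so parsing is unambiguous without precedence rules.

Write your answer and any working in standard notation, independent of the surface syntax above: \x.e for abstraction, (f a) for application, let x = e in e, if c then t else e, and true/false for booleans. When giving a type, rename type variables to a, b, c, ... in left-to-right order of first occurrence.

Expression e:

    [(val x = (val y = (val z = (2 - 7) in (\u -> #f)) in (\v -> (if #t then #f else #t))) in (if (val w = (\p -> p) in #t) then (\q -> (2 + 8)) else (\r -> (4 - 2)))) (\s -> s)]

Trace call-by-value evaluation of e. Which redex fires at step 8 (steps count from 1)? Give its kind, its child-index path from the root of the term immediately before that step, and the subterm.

Answer: delta at root : (2 + 8)

Derivation:
step 0: ((let x = (let y = (let z = (2 - 7) in (\u.false)) in (\v.(if true then false else true))) in (if (let w = (\p.p) in true) then (\q.(2 + 8)) else (\r.(4 - 2)))) (\s.s))
step 1: [delta@0.0.0.0] ((let x = (let y = (let z = -5 in (\u.false)) in (\v.(if true then false else true))) in (if (let w = (\p.p) in true) then (\q.(2 + 8)) else (\r.(4 - 2)))) (\s.s))
step 2: [let@0.0.0] ((let x = (let y = (\u.false) in (\v.(if true then false else true))) in (if (let w = (\p.p) in true) then (\q.(2 + 8)) else (\r.(4 - 2)))) (\s.s))
step 3: [let@0.0] ((let x = (\v.(if true then false else true)) in (if (let w = (\p.p) in true) then (\q.(2 + 8)) else (\r.(4 - 2)))) (\s.s))
step 4: [let@0] ((if (let w = (\p.p) in true) then (\q.(2 + 8)) else (\r.(4 - 2))) (\s.s))
step 5: [let@0.0] ((if true then (\q.(2 + 8)) else (\r.(4 - 2))) (\s.s))
step 6: [if@0] ((\q.(2 + 8)) (\s.s))
step 7: [beta@root] (2 + 8)
step 8: [delta@root] 10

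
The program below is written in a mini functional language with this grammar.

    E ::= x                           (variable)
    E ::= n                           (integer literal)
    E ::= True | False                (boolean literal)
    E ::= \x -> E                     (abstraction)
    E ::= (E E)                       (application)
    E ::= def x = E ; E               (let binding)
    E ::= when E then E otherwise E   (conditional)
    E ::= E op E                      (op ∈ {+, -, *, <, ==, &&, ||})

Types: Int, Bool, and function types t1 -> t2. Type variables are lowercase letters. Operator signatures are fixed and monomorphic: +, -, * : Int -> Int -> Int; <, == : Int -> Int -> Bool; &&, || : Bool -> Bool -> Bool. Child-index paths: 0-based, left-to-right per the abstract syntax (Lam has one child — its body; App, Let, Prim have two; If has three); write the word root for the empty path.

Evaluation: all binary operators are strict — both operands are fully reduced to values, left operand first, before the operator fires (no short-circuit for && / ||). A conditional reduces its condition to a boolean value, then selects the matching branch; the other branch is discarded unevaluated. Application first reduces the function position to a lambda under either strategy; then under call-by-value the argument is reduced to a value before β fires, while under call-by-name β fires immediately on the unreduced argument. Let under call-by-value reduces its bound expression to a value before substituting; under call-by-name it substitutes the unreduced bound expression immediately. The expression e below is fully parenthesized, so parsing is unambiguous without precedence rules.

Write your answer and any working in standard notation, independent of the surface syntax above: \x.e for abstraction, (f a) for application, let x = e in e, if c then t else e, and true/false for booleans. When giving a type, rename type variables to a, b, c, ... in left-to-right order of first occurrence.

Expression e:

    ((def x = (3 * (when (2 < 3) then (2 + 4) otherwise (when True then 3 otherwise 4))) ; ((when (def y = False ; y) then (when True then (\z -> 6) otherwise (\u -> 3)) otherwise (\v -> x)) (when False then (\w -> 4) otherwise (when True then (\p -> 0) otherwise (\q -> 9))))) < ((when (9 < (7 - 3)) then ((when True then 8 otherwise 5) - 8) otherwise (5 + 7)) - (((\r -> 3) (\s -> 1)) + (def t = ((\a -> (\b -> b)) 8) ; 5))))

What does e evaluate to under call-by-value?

Trace:
step 0: ((let x = (3 * (if (2 < 3) then (2 + 4) else (if true then 3 else 4))) in ((if (let y = false in y) then (if true then (\z.6) else (\u.3)) else (\v.x)) (if false then (\w.4) else (if true then (\p.0) else (\q.9))))) < ((if (9 < (7 - 3)) then ((if true then 8 else 5) - 8) else (5 + 7)) - (((\r.3) (\s.1)) + (let t = ((\a.(\b.b)) 8) in 5))))
step 1: [delta@0.0.1.0] ((let x = (3 * (if true then (2 + 4) else (if true then 3 else 4))) in ((if (let y = false in y) then (if true then (\z.6) else (\u.3)) else (\v.x)) (if false then (\w.4) else (if true then (\p.0) else (\q.9))))) < ((if (9 < (7 - 3)) then ((if true then 8 else 5) - 8) else (5 + 7)) - (((\r.3) (\s.1)) + (let t = ((\a.(\b.b)) 8) in 5))))
step 2: [if@0.0.1] ((let x = (3 * (2 + 4)) in ((if (let y = false in y) then (if true then (\z.6) else (\u.3)) else (\v.x)) (if false then (\w.4) else (if true then (\p.0) else (\q.9))))) < ((if (9 < (7 - 3)) then ((if true then 8 else 5) - 8) else (5 + 7)) - (((\r.3) (\s.1)) + (let t = ((\a.(\b.b)) 8) in 5))))
step 3: [delta@0.0.1] ((let x = (3 * 6) in ((if (let y = false in y) then (if true then (\z.6) else (\u.3)) else (\v.x)) (if false then (\w.4) else (if true then (\p.0) else (\q.9))))) < ((if (9 < (7 - 3)) then ((if true then 8 else 5) - 8) else (5 + 7)) - (((\r.3) (\s.1)) + (let t = ((\a.(\b.b)) 8) in 5))))
step 4: [delta@0.0] ((let x = 18 in ((if (let y = false in y) then (if true then (\z.6) else (\u.3)) else (\v.x)) (if false then (\w.4) else (if true then (\p.0) else (\q.9))))) < ((if (9 < (7 - 3)) then ((if true then 8 else 5) - 8) else (5 + 7)) - (((\r.3) (\s.1)) + (let t = ((\a.(\b.b)) 8) in 5))))
step 5: [let@0] (((if (let y = false in y) then (if true then (\z.6) else (\u.3)) else (\v.18)) (if false then (\w.4) else (if true then (\p.0) else (\q.9)))) < ((if (9 < (7 - 3)) then ((if true then 8 else 5) - 8) else (5 + 7)) - (((\r.3) (\s.1)) + (let t = ((\a.(\b.b)) 8) in 5))))
step 6: [let@0.0.0] (((if false then (if true then (\z.6) else (\u.3)) else (\v.18)) (if false then (\w.4) else (if true then (\p.0) else (\q.9)))) < ((if (9 < (7 - 3)) then ((if true then 8 else 5) - 8) else (5 + 7)) - (((\r.3) (\s.1)) + (let t = ((\a.(\b.b)) 8) in 5))))
step 7: [if@0.0] (((\v.18) (if false then (\w.4) else (if true then (\p.0) else (\q.9)))) < ((if (9 < (7 - 3)) then ((if true then 8 else 5) - 8) else (5 + 7)) - (((\r.3) (\s.1)) + (let t = ((\a.(\b.b)) 8) in 5))))
step 8: [if@0.1] (((\v.18) (if true then (\p.0) else (\q.9))) < ((if (9 < (7 - 3)) then ((if true then 8 else 5) - 8) else (5 + 7)) - (((\r.3) (\s.1)) + (let t = ((\a.(\b.b)) 8) in 5))))
step 9: [if@0.1] (((\v.18) (\p.0)) < ((if (9 < (7 - 3)) then ((if true then 8 else 5) - 8) else (5 + 7)) - (((\r.3) (\s.1)) + (let t = ((\a.(\b.b)) 8) in 5))))
step 10: [beta@0] (18 < ((if (9 < (7 - 3)) then ((if true then 8 else 5) - 8) else (5 + 7)) - (((\r.3) (\s.1)) + (let t = ((\a.(\b.b)) 8) in 5))))
step 11: [delta@1.0.0.1] (18 < ((if (9 < 4) then ((if true then 8 else 5) - 8) else (5 + 7)) - (((\r.3) (\s.1)) + (let t = ((\a.(\b.b)) 8) in 5))))
step 12: [delta@1.0.0] (18 < ((if false then ((if true then 8 else 5) - 8) else (5 + 7)) - (((\r.3) (\s.1)) + (let t = ((\a.(\b.b)) 8) in 5))))
step 13: [if@1.0] (18 < ((5 + 7) - (((\r.3) (\s.1)) + (let t = ((\a.(\b.b)) 8) in 5))))
step 14: [delta@1.0] (18 < (12 - (((\r.3) (\s.1)) + (let t = ((\a.(\b.b)) 8) in 5))))
step 15: [beta@1.1.0] (18 < (12 - (3 + (let t = ((\a.(\b.b)) 8) in 5))))
step 16: [beta@1.1.1.0] (18 < (12 - (3 + (let t = (\b.b) in 5))))
step 17: [let@1.1.1] (18 < (12 - (3 + 5)))
step 18: [delta@1.1] (18 < (12 - 8))
step 19: [delta@1] (18 < 4)
step 20: [delta@root] false

Answer: false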